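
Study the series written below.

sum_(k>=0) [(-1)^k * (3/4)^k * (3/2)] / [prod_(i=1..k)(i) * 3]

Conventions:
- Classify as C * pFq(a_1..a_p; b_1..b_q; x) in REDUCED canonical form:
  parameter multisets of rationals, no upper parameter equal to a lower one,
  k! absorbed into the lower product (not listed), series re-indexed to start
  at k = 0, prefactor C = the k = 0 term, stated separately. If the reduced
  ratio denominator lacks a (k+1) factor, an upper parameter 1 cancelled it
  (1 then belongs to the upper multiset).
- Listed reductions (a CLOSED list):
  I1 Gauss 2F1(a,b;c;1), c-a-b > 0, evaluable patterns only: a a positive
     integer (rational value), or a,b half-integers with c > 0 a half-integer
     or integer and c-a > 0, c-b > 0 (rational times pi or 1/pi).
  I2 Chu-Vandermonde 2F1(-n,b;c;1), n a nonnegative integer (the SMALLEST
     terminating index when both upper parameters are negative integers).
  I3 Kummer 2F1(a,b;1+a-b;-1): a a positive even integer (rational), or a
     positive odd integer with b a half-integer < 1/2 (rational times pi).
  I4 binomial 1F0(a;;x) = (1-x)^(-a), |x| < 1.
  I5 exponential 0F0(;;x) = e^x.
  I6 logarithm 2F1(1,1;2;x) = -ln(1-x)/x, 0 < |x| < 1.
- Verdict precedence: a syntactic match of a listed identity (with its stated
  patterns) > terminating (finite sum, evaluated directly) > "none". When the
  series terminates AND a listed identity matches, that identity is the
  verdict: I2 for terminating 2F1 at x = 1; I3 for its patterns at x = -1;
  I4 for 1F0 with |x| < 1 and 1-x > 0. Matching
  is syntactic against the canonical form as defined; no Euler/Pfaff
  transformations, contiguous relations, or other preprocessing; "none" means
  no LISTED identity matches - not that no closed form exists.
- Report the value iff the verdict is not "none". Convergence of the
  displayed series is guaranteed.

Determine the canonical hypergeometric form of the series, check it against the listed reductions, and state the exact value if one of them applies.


Classification (C = 1/2): 0F0 with upper {-}, lower {-}, argument x = -3/4. Verdict (x = -3/4): the I5 exponential reduction applies (the 0F0 exponential series at x = -3/4). Sum: (1/2) * e^(-3/4).

Key observation: with t_0 = 1/2, the constant factors (C = 1/2) combine into one prefactor.
Adjacent-term ratio: r(k) = (-3/4) * 1 / [(k+1)] - rational in k, leading ratio (-3/4); with t_0 = 1/2, classification follows.


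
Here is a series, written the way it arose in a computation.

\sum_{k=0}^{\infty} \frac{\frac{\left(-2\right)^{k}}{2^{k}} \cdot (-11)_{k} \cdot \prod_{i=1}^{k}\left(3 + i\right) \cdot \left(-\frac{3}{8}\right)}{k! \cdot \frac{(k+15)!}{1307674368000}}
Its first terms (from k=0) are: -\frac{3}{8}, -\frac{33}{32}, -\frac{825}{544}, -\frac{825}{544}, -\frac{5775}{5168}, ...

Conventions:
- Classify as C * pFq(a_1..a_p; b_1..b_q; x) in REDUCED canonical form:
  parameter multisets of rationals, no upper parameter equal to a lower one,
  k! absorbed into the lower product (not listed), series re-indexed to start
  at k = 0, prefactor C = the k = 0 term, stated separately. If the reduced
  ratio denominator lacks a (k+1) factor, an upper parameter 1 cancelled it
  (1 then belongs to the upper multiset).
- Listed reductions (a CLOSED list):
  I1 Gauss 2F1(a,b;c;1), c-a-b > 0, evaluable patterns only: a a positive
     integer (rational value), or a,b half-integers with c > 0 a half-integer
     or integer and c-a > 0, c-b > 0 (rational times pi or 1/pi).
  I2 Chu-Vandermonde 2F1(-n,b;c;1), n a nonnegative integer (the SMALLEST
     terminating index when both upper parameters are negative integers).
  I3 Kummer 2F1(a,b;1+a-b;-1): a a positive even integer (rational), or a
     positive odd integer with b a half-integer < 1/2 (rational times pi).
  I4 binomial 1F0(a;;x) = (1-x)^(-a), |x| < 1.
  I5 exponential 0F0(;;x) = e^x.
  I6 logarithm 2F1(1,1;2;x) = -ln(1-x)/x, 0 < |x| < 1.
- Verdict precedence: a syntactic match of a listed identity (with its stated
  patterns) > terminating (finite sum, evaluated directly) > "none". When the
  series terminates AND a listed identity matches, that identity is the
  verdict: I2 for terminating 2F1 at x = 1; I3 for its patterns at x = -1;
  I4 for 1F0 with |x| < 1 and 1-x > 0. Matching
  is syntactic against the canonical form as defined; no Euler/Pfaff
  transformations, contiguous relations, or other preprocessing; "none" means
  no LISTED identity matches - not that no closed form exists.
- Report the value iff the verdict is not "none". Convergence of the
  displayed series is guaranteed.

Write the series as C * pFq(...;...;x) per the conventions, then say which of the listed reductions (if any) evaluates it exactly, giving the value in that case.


With C = -\frac{3}{8}: the canonical form is 2F1(-11, 4; 16; -1). Verdict (x = -1): the Kummer evaluation I3 applies (x = -1; c = 16 equals 1+a-b for upper {-11, 4}: listed pattern). Its exact value is -\frac{105}{16}.

Key observation: with t_0 = -\frac{3}{8}, the denominator's factorial ratio (C = -3/8) is a lower Pochhammer.
Adjacent-term ratio: r(k) = -1 * (k-11) (k+4) / [(k+16) (k+1)] - rational in k, leading ratio -1; with t_0 = -\frac{3}{8}, classification follows.


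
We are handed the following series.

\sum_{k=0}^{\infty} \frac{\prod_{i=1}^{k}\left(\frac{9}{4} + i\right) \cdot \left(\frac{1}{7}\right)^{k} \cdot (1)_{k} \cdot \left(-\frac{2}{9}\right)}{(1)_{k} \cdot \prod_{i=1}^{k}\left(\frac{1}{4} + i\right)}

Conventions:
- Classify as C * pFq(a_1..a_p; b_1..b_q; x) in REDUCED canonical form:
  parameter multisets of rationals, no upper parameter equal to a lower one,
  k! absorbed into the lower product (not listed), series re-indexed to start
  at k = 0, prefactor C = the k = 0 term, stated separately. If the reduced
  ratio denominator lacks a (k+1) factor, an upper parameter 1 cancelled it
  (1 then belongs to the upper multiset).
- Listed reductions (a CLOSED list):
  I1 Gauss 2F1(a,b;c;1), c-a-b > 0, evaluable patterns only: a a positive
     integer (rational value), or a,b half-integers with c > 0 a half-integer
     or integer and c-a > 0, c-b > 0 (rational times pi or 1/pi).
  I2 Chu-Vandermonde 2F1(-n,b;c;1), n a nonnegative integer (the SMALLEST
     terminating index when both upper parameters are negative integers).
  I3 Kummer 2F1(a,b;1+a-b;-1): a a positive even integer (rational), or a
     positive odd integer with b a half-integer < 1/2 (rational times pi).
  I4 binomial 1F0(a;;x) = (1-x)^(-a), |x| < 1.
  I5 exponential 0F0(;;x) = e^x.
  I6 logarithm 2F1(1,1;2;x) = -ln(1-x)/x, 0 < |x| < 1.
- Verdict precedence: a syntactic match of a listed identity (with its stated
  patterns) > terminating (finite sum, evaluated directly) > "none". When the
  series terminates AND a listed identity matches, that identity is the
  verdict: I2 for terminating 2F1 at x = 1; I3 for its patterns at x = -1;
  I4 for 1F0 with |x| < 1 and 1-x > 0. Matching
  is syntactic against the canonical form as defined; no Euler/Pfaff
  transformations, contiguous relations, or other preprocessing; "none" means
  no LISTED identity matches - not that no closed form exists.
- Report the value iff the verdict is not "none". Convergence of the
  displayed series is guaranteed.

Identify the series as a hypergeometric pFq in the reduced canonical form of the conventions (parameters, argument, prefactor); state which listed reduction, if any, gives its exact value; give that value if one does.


x = \frac{1}{7} here; the reduced form reads 2F1, upper {1, \frac{13}{4}}, lower {\frac{5}{4}}, C = -\frac{2}{9}. Verdict: none. No listed pattern accepts 2F1(1, \frac{13}{4}; \frac{5}{4}; \frac{1}{7}).

Key observation: t_0 = -\frac{2}{9} here, and the lower running product (prefactor -2/9) is a rising factorial.
Step ratio: r(k) = \frac{1}{7} * (k+1) (k+\frac{13}{4}) / [(k+\frac{5}{4}) (k+1)] - rational in k. x = \frac{1}{7}; t_0 = -\frac{2}{9}; negate the roots.


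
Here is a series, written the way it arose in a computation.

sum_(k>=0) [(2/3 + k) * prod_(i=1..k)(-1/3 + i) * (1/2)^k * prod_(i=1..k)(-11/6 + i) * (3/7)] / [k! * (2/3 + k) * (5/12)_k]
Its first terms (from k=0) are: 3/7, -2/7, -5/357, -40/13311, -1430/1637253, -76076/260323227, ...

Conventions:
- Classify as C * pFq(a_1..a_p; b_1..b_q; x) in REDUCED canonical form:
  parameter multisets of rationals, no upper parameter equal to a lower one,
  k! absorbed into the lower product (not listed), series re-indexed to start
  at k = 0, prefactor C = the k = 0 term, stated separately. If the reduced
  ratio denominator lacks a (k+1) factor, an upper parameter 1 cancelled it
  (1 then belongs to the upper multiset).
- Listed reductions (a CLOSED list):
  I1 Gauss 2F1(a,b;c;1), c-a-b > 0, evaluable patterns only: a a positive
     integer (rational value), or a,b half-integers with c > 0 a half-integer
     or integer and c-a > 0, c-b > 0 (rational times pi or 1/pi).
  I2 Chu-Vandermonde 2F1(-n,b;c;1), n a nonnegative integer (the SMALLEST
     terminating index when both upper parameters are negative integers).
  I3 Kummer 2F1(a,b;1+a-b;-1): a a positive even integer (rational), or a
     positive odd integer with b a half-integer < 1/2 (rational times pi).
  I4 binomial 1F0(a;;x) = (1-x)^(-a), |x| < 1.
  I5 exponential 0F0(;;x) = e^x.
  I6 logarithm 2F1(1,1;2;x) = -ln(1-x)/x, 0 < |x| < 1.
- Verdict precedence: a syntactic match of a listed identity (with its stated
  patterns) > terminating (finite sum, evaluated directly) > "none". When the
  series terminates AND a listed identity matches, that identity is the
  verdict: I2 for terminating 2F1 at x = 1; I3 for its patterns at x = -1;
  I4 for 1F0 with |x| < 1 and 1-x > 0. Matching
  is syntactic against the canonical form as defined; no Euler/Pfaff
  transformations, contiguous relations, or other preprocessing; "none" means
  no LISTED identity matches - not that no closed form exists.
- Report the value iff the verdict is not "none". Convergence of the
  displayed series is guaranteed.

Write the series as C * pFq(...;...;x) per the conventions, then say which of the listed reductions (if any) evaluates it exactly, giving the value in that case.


With C = 3/7: the canonical form is 2F1(-5/6, 2/3; 5/12; 1/2). Verdict: none. No listed pattern accepts 2F1(-5/6, 2/3; 5/12; 1/2).

First insight: from the first term 3/7: k + 2/3 divides numerator and denominator alike; C = 3/7, x = 1/2 after cancelling.
Step ratio: r(k) = (1/2) * (k-5/6) (k+2/3) / [(k+5/12) (k+1)] - poly over poly, x = (1/2) from leading terms; C = 3/7 at k = 0.


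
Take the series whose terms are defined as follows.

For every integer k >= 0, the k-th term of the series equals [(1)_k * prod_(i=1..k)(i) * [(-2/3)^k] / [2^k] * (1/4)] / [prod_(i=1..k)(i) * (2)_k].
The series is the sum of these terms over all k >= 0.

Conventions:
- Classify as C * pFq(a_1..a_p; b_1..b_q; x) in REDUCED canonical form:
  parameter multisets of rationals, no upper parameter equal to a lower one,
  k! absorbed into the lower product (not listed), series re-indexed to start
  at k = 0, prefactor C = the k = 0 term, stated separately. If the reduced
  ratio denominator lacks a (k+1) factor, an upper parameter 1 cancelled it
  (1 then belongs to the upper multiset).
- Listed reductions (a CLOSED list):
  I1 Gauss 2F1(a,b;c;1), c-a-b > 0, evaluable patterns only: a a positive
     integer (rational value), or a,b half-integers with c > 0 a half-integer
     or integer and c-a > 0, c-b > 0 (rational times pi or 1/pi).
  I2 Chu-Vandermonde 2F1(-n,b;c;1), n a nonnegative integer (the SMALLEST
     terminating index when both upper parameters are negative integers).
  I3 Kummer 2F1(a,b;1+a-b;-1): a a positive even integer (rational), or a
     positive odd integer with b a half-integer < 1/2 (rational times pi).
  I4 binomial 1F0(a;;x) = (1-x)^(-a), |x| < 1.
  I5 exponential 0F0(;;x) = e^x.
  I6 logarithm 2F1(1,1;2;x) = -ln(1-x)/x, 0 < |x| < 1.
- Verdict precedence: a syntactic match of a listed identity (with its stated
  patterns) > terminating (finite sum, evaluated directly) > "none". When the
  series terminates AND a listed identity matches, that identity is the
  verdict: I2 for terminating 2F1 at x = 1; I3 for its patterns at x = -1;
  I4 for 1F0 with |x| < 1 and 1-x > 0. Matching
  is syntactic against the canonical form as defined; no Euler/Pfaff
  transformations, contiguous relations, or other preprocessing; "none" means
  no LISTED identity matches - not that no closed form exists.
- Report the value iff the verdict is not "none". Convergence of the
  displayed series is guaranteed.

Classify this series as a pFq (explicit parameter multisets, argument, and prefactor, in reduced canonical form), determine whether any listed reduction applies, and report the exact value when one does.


Classification (C = 1/4): 2F1 with upper {1, 1}, lower {2}, argument x = -1/3. Verdict: the logarithmic series (I6) applies (the logarithm: parameters (1,1;2), x = -1/3). Hence: (3/4) * ln(4/3).

First insight: t_0 = 1/4 here, and the running product (C = 1/4) telescopes to a rising factorial.
Adjacent-term ratio: r(k) = (-1/3) * (k+1) (k+1) / [(k+2) (k+1)] - rational in k, leading ratio (-1/3); with t_0 = 1/4, classification follows.


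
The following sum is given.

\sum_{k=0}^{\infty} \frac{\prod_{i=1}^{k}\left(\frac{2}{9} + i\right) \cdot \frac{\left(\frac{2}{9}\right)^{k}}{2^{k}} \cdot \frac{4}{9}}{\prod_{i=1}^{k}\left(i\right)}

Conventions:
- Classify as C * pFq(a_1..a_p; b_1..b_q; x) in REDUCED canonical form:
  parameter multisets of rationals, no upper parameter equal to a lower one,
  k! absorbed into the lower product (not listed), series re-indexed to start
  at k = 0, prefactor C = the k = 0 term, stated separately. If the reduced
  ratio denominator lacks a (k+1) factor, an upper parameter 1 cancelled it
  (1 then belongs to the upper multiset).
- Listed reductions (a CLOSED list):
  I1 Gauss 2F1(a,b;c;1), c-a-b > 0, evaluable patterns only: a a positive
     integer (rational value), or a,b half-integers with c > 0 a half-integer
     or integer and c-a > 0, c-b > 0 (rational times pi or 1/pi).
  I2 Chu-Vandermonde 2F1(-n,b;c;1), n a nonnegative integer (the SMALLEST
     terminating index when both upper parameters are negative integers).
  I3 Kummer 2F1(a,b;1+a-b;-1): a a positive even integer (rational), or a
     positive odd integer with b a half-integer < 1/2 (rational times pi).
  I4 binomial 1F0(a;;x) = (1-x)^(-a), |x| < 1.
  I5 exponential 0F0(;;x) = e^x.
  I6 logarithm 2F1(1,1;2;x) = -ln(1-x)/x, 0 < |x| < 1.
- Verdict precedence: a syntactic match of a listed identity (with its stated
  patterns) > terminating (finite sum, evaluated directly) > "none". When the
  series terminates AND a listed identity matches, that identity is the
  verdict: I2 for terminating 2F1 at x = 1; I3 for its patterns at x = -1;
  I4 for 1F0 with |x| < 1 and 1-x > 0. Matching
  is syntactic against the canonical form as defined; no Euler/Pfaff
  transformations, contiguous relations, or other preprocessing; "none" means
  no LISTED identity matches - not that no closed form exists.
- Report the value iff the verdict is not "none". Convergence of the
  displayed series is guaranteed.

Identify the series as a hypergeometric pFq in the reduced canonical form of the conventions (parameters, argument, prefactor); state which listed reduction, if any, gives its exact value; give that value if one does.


The series (x = \frac{1}{9}) is 1F0: upper {\frac{11}{9}}, lower {-}, prefactor \frac{4}{9}. Verdict: this is the I4 binomial reduction (the 1F0 binomial series: exponent -11/9, x = \frac{1}{9}). Its exact value is \frac{4}{9} \cdot \left(\frac{8}{9}\right)^{-\frac{11}{9}}.

First insight: t_0 being \frac{4}{9}, the product of the first k integers (C = 4/9, x = 1/9) is k!.
Consecutive-term ratio: r(k) = \frac{1}{9} * (k+\frac{11}{9}) / [(k+1)] ; factor over Q: parameters, x = \frac{1}{9}, and C = \frac{4}{9}.


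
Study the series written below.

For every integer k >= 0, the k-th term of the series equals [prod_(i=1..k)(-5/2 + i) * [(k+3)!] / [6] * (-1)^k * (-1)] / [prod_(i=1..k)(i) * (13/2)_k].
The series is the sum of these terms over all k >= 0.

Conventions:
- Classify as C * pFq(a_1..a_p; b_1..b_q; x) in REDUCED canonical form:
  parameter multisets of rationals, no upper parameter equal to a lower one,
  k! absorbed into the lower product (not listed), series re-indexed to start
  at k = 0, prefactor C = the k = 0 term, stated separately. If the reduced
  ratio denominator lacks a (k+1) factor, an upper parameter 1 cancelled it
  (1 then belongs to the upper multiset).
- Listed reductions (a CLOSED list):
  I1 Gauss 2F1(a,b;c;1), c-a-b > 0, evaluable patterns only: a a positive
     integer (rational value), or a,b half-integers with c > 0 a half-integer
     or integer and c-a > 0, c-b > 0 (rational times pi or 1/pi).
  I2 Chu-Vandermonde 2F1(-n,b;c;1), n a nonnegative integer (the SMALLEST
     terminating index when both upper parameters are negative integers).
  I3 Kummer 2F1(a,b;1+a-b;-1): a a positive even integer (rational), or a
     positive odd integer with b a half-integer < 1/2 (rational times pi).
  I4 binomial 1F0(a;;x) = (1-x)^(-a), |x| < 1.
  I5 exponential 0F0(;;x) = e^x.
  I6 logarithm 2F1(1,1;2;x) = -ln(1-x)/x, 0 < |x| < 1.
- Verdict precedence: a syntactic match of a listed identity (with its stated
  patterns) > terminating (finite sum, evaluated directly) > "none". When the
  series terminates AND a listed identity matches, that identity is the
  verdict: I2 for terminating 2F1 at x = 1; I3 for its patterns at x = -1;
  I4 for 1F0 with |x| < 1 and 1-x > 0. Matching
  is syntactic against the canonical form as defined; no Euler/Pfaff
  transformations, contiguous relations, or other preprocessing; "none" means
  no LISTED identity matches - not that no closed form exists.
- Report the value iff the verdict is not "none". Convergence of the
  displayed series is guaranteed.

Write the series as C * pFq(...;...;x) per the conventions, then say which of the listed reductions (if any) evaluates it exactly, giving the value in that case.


Classification (C = -1): 2F1 with upper {-3/2, 4}, lower {13/2}, argument x = -1. Verdict (x = -1): Kummer's theorem (I3) applies (x = -1; c = 13/2 equals 1+a-b for upper {-3/2, 4}: listed pattern). Exact value: -33/16.

Key step: x = (-1) and the factorial ratio (C = -1, x = -1) (k+a-1)!/(a-1)! is a rising factorial (a)_k.
Consecutive-term ratio: r(k) = (-1) * (k-3/2) (k+4) / [(k+13/2) (k+1)] - rational in k, leading ratio (-1); with t_0 = -1, classification follows.


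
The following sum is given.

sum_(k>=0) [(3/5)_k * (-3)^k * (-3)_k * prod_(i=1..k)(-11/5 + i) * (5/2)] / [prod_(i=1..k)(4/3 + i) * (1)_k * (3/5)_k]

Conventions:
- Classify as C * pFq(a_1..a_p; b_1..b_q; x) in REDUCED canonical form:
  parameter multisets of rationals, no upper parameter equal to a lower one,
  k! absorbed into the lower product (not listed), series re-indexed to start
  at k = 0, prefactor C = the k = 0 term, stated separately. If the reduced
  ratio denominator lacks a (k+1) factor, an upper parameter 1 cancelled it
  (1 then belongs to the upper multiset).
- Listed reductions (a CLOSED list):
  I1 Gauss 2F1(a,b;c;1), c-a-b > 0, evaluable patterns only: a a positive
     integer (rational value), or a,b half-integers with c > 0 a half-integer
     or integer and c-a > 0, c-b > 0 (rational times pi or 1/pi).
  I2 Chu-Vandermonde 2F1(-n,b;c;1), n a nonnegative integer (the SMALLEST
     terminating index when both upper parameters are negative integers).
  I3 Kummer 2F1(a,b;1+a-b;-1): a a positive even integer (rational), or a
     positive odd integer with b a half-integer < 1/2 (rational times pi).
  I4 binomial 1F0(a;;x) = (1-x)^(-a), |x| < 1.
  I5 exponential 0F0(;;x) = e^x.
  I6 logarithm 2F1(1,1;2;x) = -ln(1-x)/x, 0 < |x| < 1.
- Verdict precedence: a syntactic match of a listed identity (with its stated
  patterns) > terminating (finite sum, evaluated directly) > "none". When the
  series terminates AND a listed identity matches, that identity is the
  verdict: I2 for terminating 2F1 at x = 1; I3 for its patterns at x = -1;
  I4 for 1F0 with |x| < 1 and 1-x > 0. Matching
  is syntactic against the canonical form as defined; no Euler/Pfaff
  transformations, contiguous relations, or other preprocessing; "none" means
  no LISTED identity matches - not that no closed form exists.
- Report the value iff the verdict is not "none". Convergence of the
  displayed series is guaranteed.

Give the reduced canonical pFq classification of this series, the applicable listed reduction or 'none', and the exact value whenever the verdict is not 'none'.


Canonical form: C = 5/2 times 2F1 with upper {-3, -6/5}, lower {7/3}, x = -3. Verdict: terminating - upper parameter -3 makes this a finite sum (last index 3), evaluated exactly. Value: -75121/11375.

The tell: t_0 = 5/2 here, and the parameter 3/5 appears in both the upper and lower lists and cancels.
Ratio: r(k) = (-3) * (k-3) (k-6/5) / [(k+7/3) (k+1)] - rational; roots negated = parameters, x = (-3), C = 5/2.


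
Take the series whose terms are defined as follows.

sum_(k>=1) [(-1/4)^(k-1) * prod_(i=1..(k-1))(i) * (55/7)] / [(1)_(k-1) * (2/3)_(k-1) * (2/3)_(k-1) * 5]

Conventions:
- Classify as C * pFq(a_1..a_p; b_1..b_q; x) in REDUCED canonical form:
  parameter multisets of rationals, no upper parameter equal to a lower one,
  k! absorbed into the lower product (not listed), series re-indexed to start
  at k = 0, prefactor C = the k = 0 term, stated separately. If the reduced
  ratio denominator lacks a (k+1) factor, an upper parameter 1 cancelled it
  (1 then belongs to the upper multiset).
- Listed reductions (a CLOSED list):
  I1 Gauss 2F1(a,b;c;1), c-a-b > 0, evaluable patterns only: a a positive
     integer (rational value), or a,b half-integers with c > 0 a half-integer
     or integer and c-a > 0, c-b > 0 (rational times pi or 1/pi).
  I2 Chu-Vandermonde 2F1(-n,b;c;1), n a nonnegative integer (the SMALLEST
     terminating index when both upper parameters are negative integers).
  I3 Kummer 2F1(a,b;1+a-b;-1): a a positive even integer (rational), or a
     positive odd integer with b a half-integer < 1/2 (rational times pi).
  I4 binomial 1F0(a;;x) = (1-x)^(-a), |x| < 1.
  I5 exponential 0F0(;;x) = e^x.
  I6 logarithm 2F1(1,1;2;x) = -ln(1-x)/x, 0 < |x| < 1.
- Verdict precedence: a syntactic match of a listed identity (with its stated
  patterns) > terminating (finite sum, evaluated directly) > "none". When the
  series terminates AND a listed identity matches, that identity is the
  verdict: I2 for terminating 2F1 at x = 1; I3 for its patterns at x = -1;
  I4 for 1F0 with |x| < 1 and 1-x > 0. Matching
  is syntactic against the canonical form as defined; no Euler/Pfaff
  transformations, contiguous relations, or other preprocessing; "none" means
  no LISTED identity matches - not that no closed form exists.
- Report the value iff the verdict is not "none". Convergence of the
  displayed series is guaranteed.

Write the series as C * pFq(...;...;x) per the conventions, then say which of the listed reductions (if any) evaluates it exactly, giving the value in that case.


Structural cue: x = (-1/4) and (1)_k (C = 11/7) is k! itself.
Ratio: r(k) = (-1/4) * (k+1) / [(k+2/3) (k+2/3) (k+1)] ; factor over Q: parameters, x = (-1/4), and C = 11/7.

With C = 11/7: the canonical form is 1F2(1; 2/3, 2/3; -1/4). Verdict: none (x = -1/4): each listed identity misses the multisets {1} ; {2/3, 2/3}.


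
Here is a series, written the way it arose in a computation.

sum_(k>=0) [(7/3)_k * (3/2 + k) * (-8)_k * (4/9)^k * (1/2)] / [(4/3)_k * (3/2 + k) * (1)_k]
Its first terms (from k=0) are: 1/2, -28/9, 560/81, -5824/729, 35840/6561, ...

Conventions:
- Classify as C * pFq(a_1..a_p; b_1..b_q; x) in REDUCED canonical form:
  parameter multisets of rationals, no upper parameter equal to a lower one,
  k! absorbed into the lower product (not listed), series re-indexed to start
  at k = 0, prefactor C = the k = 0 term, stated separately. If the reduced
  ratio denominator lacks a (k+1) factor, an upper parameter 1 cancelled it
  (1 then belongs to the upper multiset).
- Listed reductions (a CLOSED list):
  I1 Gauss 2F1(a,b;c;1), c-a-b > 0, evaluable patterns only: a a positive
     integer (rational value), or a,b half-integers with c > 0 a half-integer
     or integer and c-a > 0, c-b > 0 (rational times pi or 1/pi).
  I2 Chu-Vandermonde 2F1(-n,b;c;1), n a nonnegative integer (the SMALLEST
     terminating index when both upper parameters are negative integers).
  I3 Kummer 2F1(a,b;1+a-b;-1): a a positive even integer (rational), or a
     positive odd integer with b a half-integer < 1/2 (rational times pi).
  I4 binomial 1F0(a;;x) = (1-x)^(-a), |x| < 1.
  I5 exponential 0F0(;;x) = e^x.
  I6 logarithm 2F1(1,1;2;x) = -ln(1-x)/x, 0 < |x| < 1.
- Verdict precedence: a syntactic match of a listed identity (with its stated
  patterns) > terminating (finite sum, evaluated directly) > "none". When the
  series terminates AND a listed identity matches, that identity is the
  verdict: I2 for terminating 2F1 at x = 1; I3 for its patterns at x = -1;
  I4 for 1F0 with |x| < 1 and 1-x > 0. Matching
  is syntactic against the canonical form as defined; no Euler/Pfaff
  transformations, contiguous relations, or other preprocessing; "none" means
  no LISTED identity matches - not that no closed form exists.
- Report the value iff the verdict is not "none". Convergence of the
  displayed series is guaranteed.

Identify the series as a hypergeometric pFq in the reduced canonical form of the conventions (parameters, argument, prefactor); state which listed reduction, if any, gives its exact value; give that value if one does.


Structural cue: with t_0 = 1/2, k + 3/2 divides numerator and denominator alike; C = 1/2, x = 4/9 after cancelling.
Step ratio: r(k) = (4/9) * (k-8) (k+7/3) / [(k+4/3) (k+1)] ; factor over Q: parameters, x = (4/9), and C = 1/2.

Prefactor 1/2, argument 4/9: 2F1 with upper {-8, 7/3} over lower {4/3}. Verdict: terminating - the sum ends at index 8 because -8 is a negative integer; exact evaluation follows. Exact value: -1484375/86093442.


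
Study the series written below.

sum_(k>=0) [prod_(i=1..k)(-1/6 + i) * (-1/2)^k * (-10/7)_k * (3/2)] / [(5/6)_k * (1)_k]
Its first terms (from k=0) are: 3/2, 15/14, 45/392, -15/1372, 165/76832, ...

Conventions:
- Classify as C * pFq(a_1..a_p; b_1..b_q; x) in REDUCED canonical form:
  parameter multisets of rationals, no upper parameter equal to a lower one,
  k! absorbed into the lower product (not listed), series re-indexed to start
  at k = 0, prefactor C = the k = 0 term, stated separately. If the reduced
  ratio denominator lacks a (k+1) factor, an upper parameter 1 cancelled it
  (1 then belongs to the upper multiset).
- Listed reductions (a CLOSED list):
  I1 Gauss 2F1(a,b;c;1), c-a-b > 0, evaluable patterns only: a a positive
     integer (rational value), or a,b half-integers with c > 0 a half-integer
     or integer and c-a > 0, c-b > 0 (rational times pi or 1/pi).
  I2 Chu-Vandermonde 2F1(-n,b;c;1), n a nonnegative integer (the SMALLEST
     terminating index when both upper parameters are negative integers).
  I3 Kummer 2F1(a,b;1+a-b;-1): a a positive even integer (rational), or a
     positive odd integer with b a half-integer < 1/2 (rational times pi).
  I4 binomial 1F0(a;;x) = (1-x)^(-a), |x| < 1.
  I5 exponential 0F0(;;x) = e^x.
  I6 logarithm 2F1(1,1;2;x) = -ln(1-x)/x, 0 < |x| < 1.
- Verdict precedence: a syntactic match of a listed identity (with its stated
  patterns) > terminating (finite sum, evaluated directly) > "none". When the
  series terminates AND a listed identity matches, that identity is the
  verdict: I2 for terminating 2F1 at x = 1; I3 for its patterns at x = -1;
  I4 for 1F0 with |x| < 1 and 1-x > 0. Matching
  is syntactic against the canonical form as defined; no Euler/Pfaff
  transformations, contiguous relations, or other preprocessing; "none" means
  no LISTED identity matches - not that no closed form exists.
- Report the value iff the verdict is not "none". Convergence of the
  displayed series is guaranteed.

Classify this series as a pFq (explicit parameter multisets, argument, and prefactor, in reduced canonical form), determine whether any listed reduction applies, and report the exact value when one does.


The series (x = -1/2) is 1F0: upper {-10/7}, lower {-}, prefactor 3/2. Verdict: binomial (I4) matches (the 1F0 binomial series: exponent 10/7, x = -1/2). Exact value: (3/2) * (3/2)^(10/7).

Key observation: x = (-1/2) and the running product (C = 3/2) telescopes to a rising factorial.
Adjacent-term ratio: r(k) = (-1/2) * (k-10/7) / [(k+1)] - rational in k. x = (-1/2); t_0 = 3/2; negate the roots.


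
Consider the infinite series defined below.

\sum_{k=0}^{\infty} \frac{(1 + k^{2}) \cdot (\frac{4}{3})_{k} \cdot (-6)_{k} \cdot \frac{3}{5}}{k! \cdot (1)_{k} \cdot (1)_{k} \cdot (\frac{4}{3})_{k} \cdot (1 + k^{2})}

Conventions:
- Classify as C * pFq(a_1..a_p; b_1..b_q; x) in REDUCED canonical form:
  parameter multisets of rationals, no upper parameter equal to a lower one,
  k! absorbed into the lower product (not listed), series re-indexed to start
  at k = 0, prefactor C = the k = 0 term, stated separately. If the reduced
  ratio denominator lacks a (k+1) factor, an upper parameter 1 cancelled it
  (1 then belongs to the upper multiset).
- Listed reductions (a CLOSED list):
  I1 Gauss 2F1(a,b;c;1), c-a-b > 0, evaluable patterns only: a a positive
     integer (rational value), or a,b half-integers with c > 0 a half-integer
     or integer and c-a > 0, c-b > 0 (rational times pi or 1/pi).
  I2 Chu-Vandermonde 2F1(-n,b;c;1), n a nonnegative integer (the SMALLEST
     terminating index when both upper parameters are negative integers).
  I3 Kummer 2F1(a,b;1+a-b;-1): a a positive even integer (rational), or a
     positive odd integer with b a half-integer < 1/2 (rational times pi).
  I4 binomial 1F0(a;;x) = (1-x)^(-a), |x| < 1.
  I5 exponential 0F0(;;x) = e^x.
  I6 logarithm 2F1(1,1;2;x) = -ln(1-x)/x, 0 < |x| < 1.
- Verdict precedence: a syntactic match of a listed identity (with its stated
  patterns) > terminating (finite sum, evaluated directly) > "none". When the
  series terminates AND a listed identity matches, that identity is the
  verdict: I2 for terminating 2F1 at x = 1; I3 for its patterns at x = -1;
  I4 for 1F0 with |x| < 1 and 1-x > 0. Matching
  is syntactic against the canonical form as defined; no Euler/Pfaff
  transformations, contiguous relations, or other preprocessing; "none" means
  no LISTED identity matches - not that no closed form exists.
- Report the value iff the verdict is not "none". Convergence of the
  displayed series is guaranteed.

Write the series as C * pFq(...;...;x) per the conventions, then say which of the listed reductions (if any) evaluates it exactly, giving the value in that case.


The series (x = 1) is 1F2: upper {-6}, lower {1, 1}, prefactor \frac{3}{5}. Verdict: terminating. With -6 upstairs the series is a 7-term polynomial sum; evaluated term by term. Exact value: -\frac{184543}{172800}.

The tell: with t_0 = \frac{3}{5}, the parameter 4/3 appears in both the upper and lower lists and cancels (alongside the other common factor).
Step ratio: r(k) = 1 * (k-6) / [(k+1) (k+1) (k+1)] - rational in k, leading ratio 1; with t_0 = \frac{3}{5}, classification follows.


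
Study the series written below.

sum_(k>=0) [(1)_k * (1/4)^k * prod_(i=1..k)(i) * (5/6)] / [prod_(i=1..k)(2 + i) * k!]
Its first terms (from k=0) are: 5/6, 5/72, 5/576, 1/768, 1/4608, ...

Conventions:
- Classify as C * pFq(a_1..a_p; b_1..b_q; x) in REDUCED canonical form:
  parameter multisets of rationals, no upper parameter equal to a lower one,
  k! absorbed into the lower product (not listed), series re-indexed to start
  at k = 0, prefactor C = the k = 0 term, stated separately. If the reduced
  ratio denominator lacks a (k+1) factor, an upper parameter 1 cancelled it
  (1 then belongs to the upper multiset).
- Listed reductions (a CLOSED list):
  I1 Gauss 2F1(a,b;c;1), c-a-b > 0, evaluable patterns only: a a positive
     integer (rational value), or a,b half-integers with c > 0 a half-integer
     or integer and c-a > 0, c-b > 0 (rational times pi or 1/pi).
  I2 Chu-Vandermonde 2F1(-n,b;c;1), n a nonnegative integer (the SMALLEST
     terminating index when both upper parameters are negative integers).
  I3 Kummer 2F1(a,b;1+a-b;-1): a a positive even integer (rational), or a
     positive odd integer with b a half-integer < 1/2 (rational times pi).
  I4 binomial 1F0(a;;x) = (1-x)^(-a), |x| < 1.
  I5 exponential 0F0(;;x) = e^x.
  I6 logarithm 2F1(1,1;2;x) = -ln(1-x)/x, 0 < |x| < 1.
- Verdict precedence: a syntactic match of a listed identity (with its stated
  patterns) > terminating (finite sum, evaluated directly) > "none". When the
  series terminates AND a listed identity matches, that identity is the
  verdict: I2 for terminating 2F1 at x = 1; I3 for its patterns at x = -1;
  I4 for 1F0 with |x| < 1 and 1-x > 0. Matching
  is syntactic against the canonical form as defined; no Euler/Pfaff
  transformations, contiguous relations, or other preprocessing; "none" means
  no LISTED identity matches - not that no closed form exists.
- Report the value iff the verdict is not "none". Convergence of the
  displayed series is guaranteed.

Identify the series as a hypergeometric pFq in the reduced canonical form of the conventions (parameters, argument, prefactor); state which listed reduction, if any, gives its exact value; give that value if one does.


Reduced: x = 1/4, 2F1, upper = {1, 1}, lower = {3}, C = 5/6. Verdict: none - at argument 1/4 the multisets {1, 1} ; {3} match no listed identity.

Key step: t_0 being 5/6, the running product (C = 5/6) telescopes to a rising factorial.
Consecutive-term ratio: r(k) = (1/4) * (k+1) (k+1) / [(k+3) (k+1)] - rational in k, leading ratio (1/4); with t_0 = 5/6, classification follows.


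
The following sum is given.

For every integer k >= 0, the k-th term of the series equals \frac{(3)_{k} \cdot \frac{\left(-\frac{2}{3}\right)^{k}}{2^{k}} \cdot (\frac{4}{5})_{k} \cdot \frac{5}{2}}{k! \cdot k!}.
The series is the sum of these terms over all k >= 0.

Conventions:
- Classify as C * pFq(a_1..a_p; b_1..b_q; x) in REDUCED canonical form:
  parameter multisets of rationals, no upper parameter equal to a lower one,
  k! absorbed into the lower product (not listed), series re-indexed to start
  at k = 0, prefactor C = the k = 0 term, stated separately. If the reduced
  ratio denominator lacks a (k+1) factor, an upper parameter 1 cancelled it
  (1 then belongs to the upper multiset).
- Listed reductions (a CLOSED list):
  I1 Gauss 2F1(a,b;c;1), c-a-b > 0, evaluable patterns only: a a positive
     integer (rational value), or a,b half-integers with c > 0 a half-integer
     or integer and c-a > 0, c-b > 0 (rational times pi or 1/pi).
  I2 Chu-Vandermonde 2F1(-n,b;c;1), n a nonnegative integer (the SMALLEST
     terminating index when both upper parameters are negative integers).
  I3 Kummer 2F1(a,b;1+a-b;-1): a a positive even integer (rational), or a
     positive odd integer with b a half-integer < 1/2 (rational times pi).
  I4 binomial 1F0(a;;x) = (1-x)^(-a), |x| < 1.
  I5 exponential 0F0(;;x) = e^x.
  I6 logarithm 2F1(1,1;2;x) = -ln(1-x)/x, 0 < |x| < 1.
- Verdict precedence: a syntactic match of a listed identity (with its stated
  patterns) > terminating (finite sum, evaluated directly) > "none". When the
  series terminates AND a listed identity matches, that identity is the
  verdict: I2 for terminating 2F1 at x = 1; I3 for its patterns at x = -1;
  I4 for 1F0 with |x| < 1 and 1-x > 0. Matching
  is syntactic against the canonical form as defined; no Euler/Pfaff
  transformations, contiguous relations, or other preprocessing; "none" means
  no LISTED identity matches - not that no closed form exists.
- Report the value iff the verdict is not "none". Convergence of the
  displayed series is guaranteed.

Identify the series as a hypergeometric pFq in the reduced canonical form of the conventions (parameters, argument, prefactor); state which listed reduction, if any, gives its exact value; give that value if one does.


First insight: from the first term \frac{5}{2}: the denominator's factorial ratio (C = 5/2, x = -1/3) is a lower Pochhammer.
Ratio: r(k) = -\frac{1}{3} * (k+\frac{4}{5}) (k+3) / [(k+1) (k+1)] ; factor over Q: parameters, x = -\frac{1}{3}, and C = \frac{5}{2}.

x = -\frac{1}{3} here; the reduced form reads 2F1, upper {\frac{4}{5}, 3}, lower {1}, C = \frac{5}{2}. Verdict: none. No listed pattern accepts 2F1(\frac{4}{5}, 3; 1; -\frac{1}{3}).


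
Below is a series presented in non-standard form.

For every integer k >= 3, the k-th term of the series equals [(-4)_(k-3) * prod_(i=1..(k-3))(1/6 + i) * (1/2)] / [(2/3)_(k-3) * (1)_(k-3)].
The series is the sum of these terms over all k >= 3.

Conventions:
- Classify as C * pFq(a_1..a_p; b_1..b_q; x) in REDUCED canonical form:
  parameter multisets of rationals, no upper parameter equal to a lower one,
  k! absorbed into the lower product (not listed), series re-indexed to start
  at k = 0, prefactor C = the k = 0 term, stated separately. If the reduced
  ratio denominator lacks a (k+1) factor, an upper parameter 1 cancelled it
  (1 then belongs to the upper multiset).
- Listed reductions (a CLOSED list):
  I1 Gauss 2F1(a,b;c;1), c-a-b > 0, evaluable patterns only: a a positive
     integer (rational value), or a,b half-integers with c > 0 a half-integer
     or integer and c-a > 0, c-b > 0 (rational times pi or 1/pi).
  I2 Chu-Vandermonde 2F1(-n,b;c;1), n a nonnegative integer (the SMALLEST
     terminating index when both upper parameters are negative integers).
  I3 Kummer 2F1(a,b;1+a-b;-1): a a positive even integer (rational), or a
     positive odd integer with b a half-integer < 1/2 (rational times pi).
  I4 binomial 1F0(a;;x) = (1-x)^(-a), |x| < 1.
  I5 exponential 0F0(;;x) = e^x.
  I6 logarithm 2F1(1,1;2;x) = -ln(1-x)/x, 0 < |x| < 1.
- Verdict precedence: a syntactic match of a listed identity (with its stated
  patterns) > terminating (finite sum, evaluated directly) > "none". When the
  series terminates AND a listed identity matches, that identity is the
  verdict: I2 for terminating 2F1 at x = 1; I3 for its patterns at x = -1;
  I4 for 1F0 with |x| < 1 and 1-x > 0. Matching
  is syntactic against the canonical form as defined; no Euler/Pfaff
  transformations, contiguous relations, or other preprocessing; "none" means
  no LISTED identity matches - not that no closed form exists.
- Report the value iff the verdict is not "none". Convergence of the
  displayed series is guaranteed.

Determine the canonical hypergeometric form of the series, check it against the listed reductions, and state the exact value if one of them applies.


This is 1/2 * 2F1(-4, 7/6; 2/3; 1) in reduced canonical form. Verdict: Chu-Vandermonde (I2) applies (terminating 2F1 at x = 1 with n = 4, b = 7/6, c = 2/3). Hence: -243/5632.

Structural cue: t_0 = 1/2 here, and (1)_k (prefactor 1/2) is k! itself.
Ratio: r(k) = 1 * (k-4) (k+7/6) / [(k+2/3) (k+1)] - rational in k, leading ratio 1; with t_0 = 1/2, classification follows.


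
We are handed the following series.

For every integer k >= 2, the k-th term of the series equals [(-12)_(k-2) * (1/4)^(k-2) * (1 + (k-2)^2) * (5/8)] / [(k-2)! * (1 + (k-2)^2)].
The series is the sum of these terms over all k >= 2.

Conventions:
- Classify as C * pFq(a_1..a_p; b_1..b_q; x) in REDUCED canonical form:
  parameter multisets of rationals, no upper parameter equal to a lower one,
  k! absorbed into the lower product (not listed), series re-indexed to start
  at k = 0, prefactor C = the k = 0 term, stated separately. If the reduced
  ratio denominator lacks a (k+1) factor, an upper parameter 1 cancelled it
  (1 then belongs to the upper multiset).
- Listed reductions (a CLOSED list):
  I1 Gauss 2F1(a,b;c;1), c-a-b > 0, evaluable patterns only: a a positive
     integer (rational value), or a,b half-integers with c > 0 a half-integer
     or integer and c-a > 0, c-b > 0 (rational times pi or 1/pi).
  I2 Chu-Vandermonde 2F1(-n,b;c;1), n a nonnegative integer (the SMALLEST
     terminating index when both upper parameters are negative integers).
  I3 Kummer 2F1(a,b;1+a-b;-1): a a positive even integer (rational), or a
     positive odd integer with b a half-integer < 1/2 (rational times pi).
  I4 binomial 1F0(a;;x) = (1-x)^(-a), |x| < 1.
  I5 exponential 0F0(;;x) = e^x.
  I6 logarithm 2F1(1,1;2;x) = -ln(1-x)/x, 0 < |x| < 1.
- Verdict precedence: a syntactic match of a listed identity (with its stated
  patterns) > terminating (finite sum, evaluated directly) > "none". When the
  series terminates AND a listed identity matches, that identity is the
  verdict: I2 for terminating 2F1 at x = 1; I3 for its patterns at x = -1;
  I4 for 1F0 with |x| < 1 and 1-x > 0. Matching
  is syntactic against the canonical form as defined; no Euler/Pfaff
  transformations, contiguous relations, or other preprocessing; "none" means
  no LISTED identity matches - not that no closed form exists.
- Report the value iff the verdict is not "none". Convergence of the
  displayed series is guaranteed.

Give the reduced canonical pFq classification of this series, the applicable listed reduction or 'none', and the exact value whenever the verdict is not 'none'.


Classification (C = 5/8): 1F0 with upper {-12}, lower {-}, argument x = 1/4. Verdict at x = 1/4: the I4 binomial reduction matches (the 1F0 binomial series: exponent 12, x = 1/4). Hence: 2657205/134217728.

The tell: t_0 being 5/8, k^2 + 1 divides numerator and denominator alike; prefactor 5/8 after cancelling.
Step ratio: r(k) = (1/4) * (k-12) / [(k+1)] ; factor over Q: parameters, x = (1/4), and C = 5/8.
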